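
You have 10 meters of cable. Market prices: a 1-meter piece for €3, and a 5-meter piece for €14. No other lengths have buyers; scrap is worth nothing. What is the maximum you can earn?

30

Build best[k] bottom-up: best[k] = max over allowed piece i of (p[i] + best[k−i]).
best[1] = 3
best[2] = 6  (first piece 1, then best[1]=3)
best[3] = 9  (first piece 1, then best[2]=6)
best[4] = 12  (first piece 1, then best[3]=9)
best[5] = max(3+12, 14+0) = 15
best[6] = max(3+15, 14+3) = 18
best[7] = max(3+18, 14+6) = 21
best[8] = max(3+21, 14+9) = 24
best[9] = max(3+24, 14+12) = 27
best[10] = max(3+27, 14+15) = 30
One optimal cutting: 1 + 1 + 1 + 1 + 1 + 1 + 1 + 1 + 1 + 1 → €30.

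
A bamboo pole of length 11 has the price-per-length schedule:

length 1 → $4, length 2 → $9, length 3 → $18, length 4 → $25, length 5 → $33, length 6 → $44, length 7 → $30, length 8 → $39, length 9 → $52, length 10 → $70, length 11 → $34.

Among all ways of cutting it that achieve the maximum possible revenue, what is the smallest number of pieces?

Let r[k] be the best obtainable value from length k. For each k, try every first piece i and keep the best of price[i] + r[k−i].
r[1] = 4
r[2] = max(4+4, 9+0) = 9
r[3] = max(4+9, 9+4, 18+0) = 18
r[4] = max(4+18, 9+9, 18+4, 25+0) = 25
r[5] = max(4+25, 9+18, 18+9, 25+4, 33+0) = 33
r[6] = max(4+33, 9+25, 18+18, 25+9, 33+4, 44+0) = 44
r[7] = max(4+44, 9+33, 18+25, …, 44+4, 30+0) = 48
r[8] = max(4+48, 9+44, 18+33, …, 30+4, 39+0) = 53
r[9] = max(4+53, 9+48, 18+44, …, 39+4, 52+0) = 62
r[10] = max(4+62, 9+53, 18+48, …, 52+4, 70+0) = 70
r[11] = max(4+70, 9+62, 18+53, …, 70+4, 34+0) = 77
Maximum revenue is $77.
Now minimize piece count subject to staying optimal: for each k, pieces[k] = 1 + min over i with p[i]+r[k−i]=r[k] of pieces[k−i].
pieces[8] = 2
pieces[9] = 2
pieces[10] = 1
pieces[11] = 2

2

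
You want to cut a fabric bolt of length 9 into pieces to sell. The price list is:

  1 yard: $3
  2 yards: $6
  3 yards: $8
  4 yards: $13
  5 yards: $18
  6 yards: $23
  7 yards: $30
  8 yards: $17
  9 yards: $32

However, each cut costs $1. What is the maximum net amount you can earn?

Let r[k] be the best obtainable value from length k. For each k, try every first piece i and keep the best of price[i] + r[k−i] minus the 1 cut fee when i<k.
r[1] = 3
r[2] = 6
r[3] = 8  (first piece 1, then r[2]=6)
r[4] = 13
r[5] = 18
r[6] = 23
r[7] = 30
r[8] = 32  (first piece 1, then r[7]=30)
r[9] = 35  (first piece 2, then r[7]=30)
One optimal plan: pieces 7 + 2 (1 cut) → $36 − $1 = $35.

35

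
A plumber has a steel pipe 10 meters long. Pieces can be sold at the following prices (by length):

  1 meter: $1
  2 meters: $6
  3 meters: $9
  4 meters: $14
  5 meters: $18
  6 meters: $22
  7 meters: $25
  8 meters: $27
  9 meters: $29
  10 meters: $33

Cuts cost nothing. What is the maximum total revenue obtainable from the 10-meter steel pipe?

Consider every possible first cut. r[k] is the best of p[i]+r[k−i] over all sellable i≤k.
r[1] = 1
r[2] = max(1+1, 6+0) = 6
r[3] = max(1+6, 6+1, 9+0) = 9
r[4] = max(1+9, 6+6, 9+1, 14+0) = 14
r[5] = max(1+14, 6+9, 9+6, 14+1, 18+0) = 18
r[6] = max(1+18, 6+14, 9+9, 14+6, 18+1, 22+0) = 22
r[7] = max(1+22, 6+18, 9+14, …, 22+1, 25+0) = 25
r[8] = max(1+25, 6+22, 9+18, …, 25+1, 27+0) = 28
r[9] = max(1+28, 6+25, 9+22, …, 27+1, 29+0) = 32
r[10] = max(1+32, 6+28, 9+25, …, 29+1, 33+0) = 36
One optimal cutting: 6 + 4 → $22 + $14 = $36.

36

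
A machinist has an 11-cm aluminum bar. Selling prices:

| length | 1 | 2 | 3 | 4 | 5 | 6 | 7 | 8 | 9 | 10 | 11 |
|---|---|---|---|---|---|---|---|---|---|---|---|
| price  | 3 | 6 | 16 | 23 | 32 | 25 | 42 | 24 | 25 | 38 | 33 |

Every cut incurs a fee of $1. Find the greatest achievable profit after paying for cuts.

Build net[k] bottom-up: net[k] = max over allowed piece i of (p[i] + net[k−i]) − 1 per cut.
net[1] = 3
net[2] = max(3+3-1, 6+0) = 6
net[3] = max(3+6-1, 6+3-1, 16+0) = 16
net[4] = max(3+16-1, 6+6-1, 16+3-1, 23+0) = 23
net[5] = max(3+23-1, 6+16-1, 16+6-1, 23+3-1, 32+0) = 32
net[6] = max(3+32-1, 6+23-1, 16+16-1, 23+6-1, 32+3-1, 25+0) = 34
net[7] = max(3+34-1, 6+32-1, 16+23-1, …, 25+3-1, 42+0) = 42
net[8] = max(3+42-1, 6+34-1, 16+32-1, …, 42+3-1, 24+0) = 47
net[9] = max(3+47-1, 6+42-1, 16+34-1, …, 24+3-1, 25+0) = 54
net[10] = max(3+54-1, 6+47-1, 16+42-1, …, 25+3-1, 38+0) = 63
net[11] = max(3+63-1, 6+54-1, 16+47-1, …, 38+3-1, 33+0) = 65
One optimal plan: pieces 5 + 5 + 1 (2 cuts) → $67 − $2 = $65.

65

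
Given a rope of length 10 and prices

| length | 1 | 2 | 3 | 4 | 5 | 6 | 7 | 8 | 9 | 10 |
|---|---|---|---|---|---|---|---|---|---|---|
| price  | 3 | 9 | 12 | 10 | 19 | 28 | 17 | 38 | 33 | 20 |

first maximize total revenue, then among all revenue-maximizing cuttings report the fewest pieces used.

Let r[k] be the best obtainable value from length k. For each k, try every first piece i and keep the best of price[i] + r[k−i].
r[1] = 3
r[2] = max(3+3, 9+0) = 9
r[3] = max(3+9, 9+3, 12+0) = 12
r[4] = max(3+12, 9+9, 12+3, 10+0) = 18
r[5] = max(3+18, 9+12, 12+9, 10+3, 19+0) = 21
r[6] = max(3+21, 9+18, 12+12, 10+9, 19+3, 28+0) = 28
r[7] = max(3+28, 9+21, 12+18, …, 28+3, 17+0) = 31
r[8] = max(3+31, 9+28, 12+21, …, 17+3, 38+0) = 38
r[9] = max(3+38, 9+31, 12+28, …, 38+3, 33+0) = 41
r[10] = max(3+41, 9+38, 12+31, …, 33+3, 20+0) = 47
Maximum revenue is €47.
Now minimize piece count subject to staying optimal: for each k, pieces[k] = 1 + min over i with p[i]+r[k−i]=r[k] of pieces[k−i].
pieces[7] = 2
pieces[8] = 1
pieces[9] = 2
pieces[10] = 2

2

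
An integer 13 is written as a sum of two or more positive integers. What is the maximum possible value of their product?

Define g[k] = max over 1≤i<k of i · max(k−i, g[k−i]); the inner max lets the remainder stay uncut if that's better.
g[2] = 1·max(1,0) = 1·1 = 1
g[3] = 1·max(2,1) = 1·2 = 2
g[4] = 2·max(2,1) = 2·2 = 4
g[5] = 2·max(3,2) = 2·3 = 6
g[6] = 3·max(3,2) = 3·3 = 9
g[7] = 2·max(5,6) = 2·6 = 12
g[8] = 2·max(6,9) = 2·9 = 18
g[9] = 3·max(6,9) = 3·9 = 27
g[10] = 2·max(8,18) = 2·18 = 36
g[11] = 2·max(9,27) = 2·27 = 54
g[12] = 3·max(9,27) = 3·27 = 81
g[13] = 2·max(11,54) = 2·54 = 108
One optimal split: 3 + 3 + 3 + 2 + 2; product 3·3·3·2·2 = 108.

108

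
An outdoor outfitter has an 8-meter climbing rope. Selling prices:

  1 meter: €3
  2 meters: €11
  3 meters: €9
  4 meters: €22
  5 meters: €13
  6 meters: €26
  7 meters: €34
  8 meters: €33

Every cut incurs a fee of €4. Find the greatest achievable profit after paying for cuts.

40

Consider every possible first cut. r[k] is the best of p[i]+r[k−i] over all sellable i≤k, charging 4 whenever i<k.
r[1] = 3
r[2] = 11
r[3] = 10  (first piece 1, then r[2]=11)
r[4] = 22
r[5] = 21  (first piece 1, then r[4]=22)
r[6] = 29  (first piece 2, then r[4]=22)
r[7] = 34
r[8] = 40  (first piece 4, then r[4]=22)
One optimal plan: pieces 4 + 4 (1 cut) → €44 − €4 = €40.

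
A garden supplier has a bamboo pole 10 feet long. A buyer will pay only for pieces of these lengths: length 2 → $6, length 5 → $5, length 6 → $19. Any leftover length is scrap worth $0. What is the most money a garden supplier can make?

Let f[k] be the best obtainable value from length k. For each k, try every first piece i and keep the best of price[i] + f[k−i].
f[1] = 0
f[2] = 6
f[3] = 6
f[4] = 12  (first piece 2, then f[2]=6)
f[5] = max(6+6, 5+0) = 12
f[6] = max(6+12, 5+0, 19+0) = 19
f[7] = max(6+12, 5+6, 19+0) = 19
f[8] = max(6+19, 5+6, 19+6) = 25
f[9] = max(6+19, 5+12, 19+6) = 25
f[10] = max(6+25, 5+12, 19+12) = 31
One optimal cutting: 6 + 2 + 2 → $31.

31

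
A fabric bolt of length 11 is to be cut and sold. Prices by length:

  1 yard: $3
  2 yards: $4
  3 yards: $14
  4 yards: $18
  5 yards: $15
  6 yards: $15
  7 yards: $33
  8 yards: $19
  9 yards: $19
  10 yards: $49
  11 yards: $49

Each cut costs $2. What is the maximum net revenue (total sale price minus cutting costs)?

50

Build net[k] bottom-up: net[k] = max over allowed piece i of (p[i] + net[k−i]) − 2 per cut.
net[1] = 3
net[2] = 4  (first piece 1, then net[1]=3)
net[3] = 14
net[4] = 18
net[5] = 19  (first piece 1, then net[4]=18)
net[6] = 26  (first piece 3, then net[3]=14)
net[7] = 33
net[8] = 34  (first piece 1, then net[7]=33)
net[9] = 38  (first piece 3, then net[6]=26)
net[10] = 49
net[11] = 50  (first piece 1, then net[10]=49)
One optimal plan: pieces 10 + 1 (1 cut) → $52 − $2 = $50.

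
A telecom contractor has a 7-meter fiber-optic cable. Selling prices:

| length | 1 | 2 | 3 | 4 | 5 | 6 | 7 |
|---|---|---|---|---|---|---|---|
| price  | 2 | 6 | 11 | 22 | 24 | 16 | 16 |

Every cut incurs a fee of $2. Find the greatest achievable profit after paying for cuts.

31

Let v[k] be the best obtainable value from length k. For each k, try every first piece i and keep the best of price[i] + v[k−i] minus the 2 cut fee when i<k.
v[1] = 2
v[2] = 6
v[3] = 11
v[4] = 22
v[5] = 24
v[6] = 26  (first piece 2, then v[4]=22)
v[7] = 31  (first piece 3, then v[4]=22)
One optimal plan: pieces 4 + 3 (1 cut) → $33 − $2 = $31.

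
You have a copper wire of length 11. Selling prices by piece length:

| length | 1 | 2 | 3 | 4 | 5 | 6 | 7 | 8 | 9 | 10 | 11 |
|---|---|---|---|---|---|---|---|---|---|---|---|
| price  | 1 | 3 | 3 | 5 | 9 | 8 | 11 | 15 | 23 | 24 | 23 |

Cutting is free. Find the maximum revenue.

26

Build best[k] bottom-up: best[k] = max over allowed piece i of (p[i] + best[k−i]).
best[1] = 1
best[2] = max(1+1, 3+0) = 3
best[3] = max(1+3, 3+1, 3+0) = 4
best[4] = max(1+4, 3+3, 3+1, 5+0) = 6
best[5] = max(1+6, 3+4, 3+3, 5+1, 9+0) = 9
best[6] = max(1+9, 3+6, 3+4, 5+3, 9+1, 8+0) = 10
best[7] = max(1+10, 3+9, 3+6, …, 8+1, 11+0) = 12
best[8] = max(1+12, 3+10, 3+9, …, 11+1, 15+0) = 15
best[9] = max(1+15, 3+12, 3+10, …, 15+1, 23+0) = 23
best[10] = max(1+23, 3+15, 3+12, …, 23+1, 24+0) = 24
best[11] = max(1+24, 3+23, 3+15, …, 24+1, 23+0) = 26
One optimal cutting: 9 + 2 → €23 + €3 = €26.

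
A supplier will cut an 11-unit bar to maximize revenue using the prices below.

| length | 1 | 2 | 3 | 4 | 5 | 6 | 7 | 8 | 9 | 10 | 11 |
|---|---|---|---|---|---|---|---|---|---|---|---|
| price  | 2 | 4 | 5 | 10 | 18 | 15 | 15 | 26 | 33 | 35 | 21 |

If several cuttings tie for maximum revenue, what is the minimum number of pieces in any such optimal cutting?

3

Consider every possible first cut. r[k] is the best of p[i]+r[k−i] over all sellable i≤k.
r[1] = 2
r[2] = max(2+2, 4+0) = 4
r[3] = max(2+4, 4+2, 5+0) = 6
r[4] = max(2+6, 4+4, 5+2, 10+0) = 10
r[5] = max(2+10, 4+6, 5+4, 10+2, 18+0) = 18
r[6] = max(2+18, 4+10, 5+6, 10+4, 18+2, 15+0) = 20
r[7] = max(2+20, 4+18, 5+10, …, 15+2, 15+0) = 22
r[8] = max(2+22, 4+20, 5+18, …, 15+2, 26+0) = 26
r[9] = max(2+26, 4+22, 5+20, …, 26+2, 33+0) = 33
r[10] = max(2+33, 4+26, 5+22, …, 33+2, 35+0) = 36
r[11] = max(2+36, 4+33, 5+26, …, 35+2, 21+0) = 38
Maximum revenue is €38.
Now minimize piece count subject to staying optimal: for each k, pieces[k] = 1 + min over i with p[i]+r[k−i]=r[k] of pieces[k−i].
pieces[8] = 1
pieces[9] = 1
pieces[10] = 2
pieces[11] = 3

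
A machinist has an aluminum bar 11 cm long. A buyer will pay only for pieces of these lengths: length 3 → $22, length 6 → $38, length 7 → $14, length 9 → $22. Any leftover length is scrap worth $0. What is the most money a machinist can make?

66

Consider every possible first cut. f[k] is the best of p[i]+f[k−i] over all sellable i≤k.
f[1] = 0
f[2] = 0
f[3] = 22
f[4] = 22
f[5] = 22
f[6] = 44  (first piece 3, then f[3]=22)
f[7] = 44
f[8] = 44
f[9] = 66  (first piece 3, then f[6]=44)
f[10] = 66
f[11] = 66
One optimal cutting: pieces 3 + 3 + 3 with 2 cm of scrap → $66.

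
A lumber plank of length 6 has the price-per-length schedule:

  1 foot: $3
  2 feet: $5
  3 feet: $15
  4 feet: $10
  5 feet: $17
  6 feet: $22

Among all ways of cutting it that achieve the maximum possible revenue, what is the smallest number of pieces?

2

Consider every possible first cut. r[k] is the best of p[i]+r[k−i] over all sellable i≤k.
r[1] = 3
r[2] = 6  (first piece 1, then r[1]=3)
r[3] = 15
r[4] = 18  (first piece 1, then r[3]=15)
r[5] = 21  (first piece 1, then r[4]=18)
r[6] = 30  (first piece 3, then r[3]=15)
Maximum revenue is $30.
Now minimize piece count subject to staying optimal: for each k, pieces[k] = 1 + min over i with p[i]+r[k−i]=r[k] of pieces[k−i].
pieces[3] = 1
pieces[4] = 2
pieces[5] = 3
pieces[6] = 2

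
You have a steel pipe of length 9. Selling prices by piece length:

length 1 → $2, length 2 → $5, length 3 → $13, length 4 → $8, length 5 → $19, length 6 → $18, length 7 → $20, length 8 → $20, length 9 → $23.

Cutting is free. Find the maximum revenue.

Let R[k] be the best obtainable value from length k. For each k, try every first piece i and keep the best of price[i] + R[k−i].
R[1] = 2
R[2] = max(2+2, 5+0) = 5
R[3] = max(2+5, 5+2, 13+0) = 13
R[4] = max(2+13, 5+5, 13+2, 8+0) = 15
R[5] = max(2+15, 5+13, 13+5, 8+2, 19+0) = 19
R[6] = max(2+19, 5+15, 13+13, 8+5, 19+2, 18+0) = 26
R[7] = max(2+26, 5+19, 13+15, …, 18+2, 20+0) = 28
R[8] = max(2+28, 5+26, 13+19, …, 20+2, 20+0) = 32
R[9] = max(2+32, 5+28, 13+26, …, 20+2, 23+0) = 39
One optimal cutting: 3 + 3 + 3 → $13 + $13 + $13 = $39.

39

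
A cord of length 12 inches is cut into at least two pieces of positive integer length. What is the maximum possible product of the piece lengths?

Define f[k] = max over 1≤i<k of i · max(k−i, f[k−i]); the inner max lets the remainder stay uncut if that's better.
f[2] = 1×max(1,0) = 1×1 = 1
f[3] = max(1×2, 2×1) = 2
f[4] = max(1×3, 2×2, 3×1) = 4
f[5] = max(1×4, 2×3, 3×2, 4×1) = 6
f[6] = max(1×6, 2×4, 3×3, 4×2, 5×1) = 9
f[7] = max(1×9, 2×6, 3×4, 4×3, 5×2, 6×1) = 12
f[8] = max(1×12, 2×9, 3×6, …, 6×2, 7×1) = 18
f[9] = max(1×18, 2×12, 3×9, …, 7×2, 8×1) = 27
f[10] = max(1×27, 2×18, 3×12, …, 8×2, 9×1) = 36
f[11] = max(1×36, 2×27, 3×18, …, 9×2, 10×1) = 54
f[12] = max(1×54, 2×36, 3×27, …, 10×2, 11×1) = 81
One optimal split: 3 + 3 + 3 + 3; product 3×3×3×3 = 81.

81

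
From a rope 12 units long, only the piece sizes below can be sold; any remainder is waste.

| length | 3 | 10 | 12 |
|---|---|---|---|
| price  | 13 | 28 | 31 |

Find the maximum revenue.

Build f[k] bottom-up: f[k] = max over allowed piece i of (p[i] + f[k−i]).
f[1] = 0
f[2] = 0
f[3] = 13
f[4] = 13
f[5] = 13
f[6] = 26  (first piece 3, then f[3]=13)
f[7] = 26
f[8] = 26
f[9] = 39  (first piece 3, then f[6]=26)
f[10] = max(13+26, 28+0) = 39
f[11] = max(13+26, 28+0) = 39
f[12] = max(13+39, 28+0, 31+0) = 52
One optimal cutting: 3 + 3 + 3 + 3 → $52.

52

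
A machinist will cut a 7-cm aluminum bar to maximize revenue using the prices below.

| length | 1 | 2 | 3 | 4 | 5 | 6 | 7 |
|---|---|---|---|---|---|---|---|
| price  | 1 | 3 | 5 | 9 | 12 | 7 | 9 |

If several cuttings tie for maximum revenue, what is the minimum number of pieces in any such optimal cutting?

Consider every possible first cut. r[k] is the best of p[i]+r[k−i] over all sellable i≤k.
r[1] = 1
r[2] = 3
r[3] = 5
r[4] = 9
r[5] = 12
r[6] = 13  (first piece 1, then r[5]=12)
r[7] = 15  (first piece 2, then r[5]=12)
Maximum revenue is $15.
Now minimize piece count subject to staying optimal: for each k, pieces[k] = 1 + min over i with p[i]+r[k−i]=r[k] of pieces[k−i].
pieces[4] = 1
pieces[5] = 1
pieces[6] = 2
pieces[7] = 2

2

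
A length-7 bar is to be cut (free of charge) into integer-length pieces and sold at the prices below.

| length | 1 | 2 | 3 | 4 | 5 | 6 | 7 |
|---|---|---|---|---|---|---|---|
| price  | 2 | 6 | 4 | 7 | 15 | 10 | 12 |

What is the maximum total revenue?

21

Let best[k] be the best obtainable value from length k. For each k, try every first piece i and keep the best of price[i] + best[k−i].
best[1] = 2
best[2] = 6
best[3] = 8  (first piece 1, then best[2]=6)
best[4] = 12  (first piece 2, then best[2]=6)
best[5] = 15
best[6] = 18  (first piece 2, then best[4]=12)
best[7] = 21  (first piece 2, then best[5]=15)
One optimal cutting: 5 + 2 → $15 + $6 = $21.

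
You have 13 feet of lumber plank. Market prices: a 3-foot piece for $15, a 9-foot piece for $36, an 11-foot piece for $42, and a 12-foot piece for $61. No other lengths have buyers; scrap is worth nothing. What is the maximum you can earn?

61

Consider every possible first cut. best[k] is the best of p[i]+best[k−i] over all sellable i≤k.
best[1] = 0
best[2] = 0
best[3] = 15
best[4] = 15
best[5] = 15
best[6] = 30  (first piece 3, then best[3]=15)
best[7] = 30
best[8] = 30
best[9] = max(15+30, 36+0) = 45
best[10] = max(15+30, 36+0) = 45
best[11] = max(15+30, 36+0, 42+0) = 45
best[12] = max(15+45, 36+15, 42+0, 61+0) = 61
best[13] = max(15+45, 36+15, 42+0, 61+0) = 61
One optimal cutting: pieces 12 with 1 foot of scrap → $61.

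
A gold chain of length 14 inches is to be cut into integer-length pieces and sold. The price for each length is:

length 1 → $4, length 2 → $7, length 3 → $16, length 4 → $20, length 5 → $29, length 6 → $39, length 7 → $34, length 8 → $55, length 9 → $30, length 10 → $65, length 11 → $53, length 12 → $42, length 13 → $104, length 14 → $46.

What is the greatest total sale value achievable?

Build best[k] bottom-up: best[k] = max over allowed piece i of (p[i] + best[k−i]).
best[1] = 4
best[2] = max(4+4, 7+0) = 8
best[3] = max(4+8, 7+4, 16+0) = 16
best[4] = max(4+16, 7+8, 16+4, 20+0) = 20
best[5] = max(4+20, 7+16, 16+8, 20+4, 29+0) = 29
best[6] = max(4+29, 7+20, 16+16, 20+8, 29+4, 39+0) = 39
best[7] = max(4+39, 7+29, 16+20, …, 39+4, 34+0) = 43
best[8] = max(4+43, 7+39, 16+29, …, 34+4, 55+0) = 55
best[9] = max(4+55, 7+43, 16+39, …, 55+4, 30+0) = 59
best[10] = max(4+59, 7+55, 16+43, …, 30+4, 65+0) = 65
best[11] = max(4+65, 7+59, 16+55, …, 65+4, 53+0) = 71
best[12] = max(4+71, 7+65, 16+59, …, 53+4, 42+0) = 78
best[13] = max(4+78, 7+71, 16+65, …, 42+4, 104+0) = 104
best[14] = max(4+104, 7+78, 16+71, …, 104+4, 46+0) = 108
One optimal cutting: 13 + 1 → $104 + $4 = $108.

108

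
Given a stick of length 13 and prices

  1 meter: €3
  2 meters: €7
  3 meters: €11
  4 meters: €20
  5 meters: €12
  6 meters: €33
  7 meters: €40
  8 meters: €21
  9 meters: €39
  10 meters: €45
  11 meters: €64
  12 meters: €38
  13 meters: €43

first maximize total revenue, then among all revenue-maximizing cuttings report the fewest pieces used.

2

Build r[k] bottom-up: r[k] = max over allowed piece i of (p[i] + r[k−i]).
r[1] = 3
r[2] = 7
r[3] = 11
r[4] = 20
r[5] = 23  (first piece 1, then r[4]=20)
r[6] = 33
r[7] = 40
r[8] = 43  (first piece 1, then r[7]=40)
r[9] = 47  (first piece 2, then r[7]=40)
r[10] = 53  (first piece 4, then r[6]=33)
r[11] = 64
r[12] = 67  (first piece 1, then r[11]=64)
r[13] = 73  (first piece 6, then r[7]=40)
Maximum revenue is €73.
Now minimize piece count subject to staying optimal: for each k, pieces[k] = 1 + min over i with p[i]+r[k−i]=r[k] of pieces[k−i].
pieces[10] = 2
pieces[11] = 1
pieces[12] = 2
pieces[13] = 2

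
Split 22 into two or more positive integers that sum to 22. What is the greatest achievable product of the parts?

2916

Fill g[k] for k=2..22: at each k try every first piece i and multiply by the better of (k−i) uncut or g[k−i].
g[2] = 1·max(1,0) = 1·1 = 1
g[3] = max(1·2, 2·1) = 2
g[4] = max(1·3, 2·2, 3·1) = 4
g[5] = max(1·4, 2·3, 3·2, 4·1) = 6
g[6] = max(1·6, 2·4, 3·3, 4·2, 5·1) = 9
g[7] = max(1·9, 2·6, 3·4, 4·3, 5·2, 6·1) = 12
g[8] = max(1·12, 2·9, 3·6, …, 6·2, 7·1) = 18
g[9] = max(1·18, 2·12, 3·9, …, 7·2, 8·1) = 27
g[10] = max(1·27, 2·18, 3·12, …, 8·2, 9·1) = 36
g[11] = max(1·36, 2·27, 3·18, …, 9·2, 10·1) = 54
g[12] = max(1·54, 2·36, 3·27, …, 10·2, 11·1) = 81
g[13] = max(1·81, 2·54, 3·36, …, 11·2, 12·1) = 108
g[14] = max(1·108, 2·81, 3·54, …, 12·2, 13·1) = 162
g[15] = max(1·162, 2·108, 3·81, …, 13·2, 14·1) = 243
g[16] = max(1·243, 2·162, 3·108, …, 14·2, 15·1) = 324
g[17] = max(1·324, 2·243, 3·162, …, 15·2, 16·1) = 486
g[18] = max(1·486, 2·324, 3·243, …, 16·2, 17·1) = 729
g[19] = max(1·729, 2·486, 3·324, …, 17·2, 18·1) = 972
g[20] = max(1·972, 2·729, 3·486, …, 18·2, 19·1) = 1458
g[21] = max(1·1458, 2·972, 3·729, …, 19·2, 20·1) = 2187
g[22] = max(1·2187, 2·1458, 3·972, …, 20·2, 21·1) = 2916
One optimal split: 3 + 3 + 3 + 3 + 3 + 3 + 2 + 2; product 3·3·3·3·3·3·2·2 = 2916.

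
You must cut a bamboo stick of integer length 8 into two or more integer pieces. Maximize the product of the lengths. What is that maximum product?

18

Let prod[k] be the best product for length k (with at least one cut). For each first piece i, the rest contributes max(k−i, prod[k−i]).
prod[2] = 1×max(1,0) = 1×1 = 1
prod[3] = max(1×2, 2×1) = 2
prod[4] = max(1×3, 2×2, 3×1) = 4
prod[5] = max(1×4, 2×3, 3×2, 4×1) = 6
prod[6] = max(1×6, 2×4, 3×3, 4×2, 5×1) = 9
prod[7] = max(1×9, 2×6, 3×4, 4×3, 5×2, 6×1) = 12
prod[8] = max(1×12, 2×9, 3×6, …, 6×2, 7×1) = 18
One optimal split: 3 + 3 + 2; product 3×3×2 = 18.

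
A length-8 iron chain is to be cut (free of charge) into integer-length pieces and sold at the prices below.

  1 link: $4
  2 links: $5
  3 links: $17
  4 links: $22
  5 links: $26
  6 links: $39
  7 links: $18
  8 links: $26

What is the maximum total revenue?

Build R[k] bottom-up: R[k] = max over allowed piece i of (p[i] + R[k−i]).
R[1] = 4
R[2] = 8  (first piece 1, then R[1]=4)
R[3] = 17
R[4] = 22
R[5] = 26  (first piece 1, then R[4]=22)
R[6] = 39
R[7] = 43  (first piece 1, then R[6]=39)
R[8] = 47  (first piece 1, then R[7]=43)
One optimal cutting: 6 + 1 + 1 → $39 + $4 + $4 = $47.

47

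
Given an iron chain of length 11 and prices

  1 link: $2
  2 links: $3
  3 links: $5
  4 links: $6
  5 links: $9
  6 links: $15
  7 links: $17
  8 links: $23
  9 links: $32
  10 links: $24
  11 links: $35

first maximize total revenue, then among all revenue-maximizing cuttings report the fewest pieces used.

Consider every possible first cut. r[k] is the best of p[i]+r[k−i] over all sellable i≤k.
r[1] = 2
r[2] = max(2+2, 3+0) = 4
r[3] = max(2+4, 3+2, 5+0) = 6
r[4] = max(2+6, 3+4, 5+2, 6+0) = 8
r[5] = max(2+8, 3+6, 5+4, 6+2, 9+0) = 10
r[6] = max(2+10, 3+8, 5+6, 6+4, 9+2, 15+0) = 15
r[7] = max(2+15, 3+10, 5+8, …, 15+2, 17+0) = 17
r[8] = max(2+17, 3+15, 5+10, …, 17+2, 23+0) = 23
r[9] = max(2+23, 3+17, 5+15, …, 23+2, 32+0) = 32
r[10] = max(2+32, 3+23, 5+17, …, 32+2, 24+0) = 34
r[11] = max(2+34, 3+32, 5+23, …, 24+2, 35+0) = 36
Maximum revenue is $36.
Now minimize piece count subject to staying optimal: for each k, pieces[k] = 1 + min over i with p[i]+r[k−i]=r[k] of pieces[k−i].
pieces[8] = 1
pieces[9] = 1
pieces[10] = 2
pieces[11] = 3

3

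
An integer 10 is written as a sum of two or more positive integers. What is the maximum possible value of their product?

Define prod[k] = max over 1≤i<k of i · max(k−i, prod[k−i]); the inner max lets the remainder stay uncut if that's better.
Small cases: prod[2]=1, prod[3]=2.
prod[4] = max(1×3, 2×2, 3×1) = 4
prod[5] = max(1×4, 2×3, 3×2, 4×1) = 6
prod[6] = max(1×6, 2×4, 3×3, 4×2, 5×1) = 9
prod[7] = max(1×9, 2×6, 3×4, 4×3, 5×2, 6×1) = 12
prod[8] = max(1×12, 2×9, 3×6, …, 6×2, 7×1) = 18
prod[9] = max(1×18, 2×12, 3×9, …, 7×2, 8×1) = 27
prod[10] = max(1×27, 2×18, 3×12, …, 8×2, 9×1) = 36
One optimal split: 3 + 3 + 2 + 2; product 3×3×2×2 = 36.

36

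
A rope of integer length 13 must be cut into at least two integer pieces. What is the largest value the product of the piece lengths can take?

Define g[k] = max over 1≤i<k of i · max(k−i, g[k−i]); the inner max lets the remainder stay uncut if that's better.
g[2] = 1·max(1,0) = 1·1 = 1
g[3] = max(1·2, 2·1) = 2
g[4] = max(1·3, 2·2, 3·1) = 4
g[5] = max(1·4, 2·3, 3·2, 4·1) = 6
g[6] = max(1·6, 2·4, 3·3, 4·2, 5·1) = 9
g[7] = max(1·9, 2·6, 3·4, 4·3, 5·2, 6·1) = 12
g[8] = max(1·12, 2·9, 3·6, …, 6·2, 7·1) = 18
g[9] = max(1·18, 2·12, 3·9, …, 7·2, 8·1) = 27
g[10] = max(1·27, 2·18, 3·12, …, 8·2, 9·1) = 36
g[11] = max(1·36, 2·27, 3·18, …, 9·2, 10·1) = 54
g[12] = max(1·54, 2·36, 3·27, …, 10·2, 11·1) = 81
g[13] = max(1·81, 2·54, 3·36, …, 11·2, 12·1) = 108
One optimal split: 3 + 3 + 3 + 2 + 2; product 3·3·3·2·2 = 108.

108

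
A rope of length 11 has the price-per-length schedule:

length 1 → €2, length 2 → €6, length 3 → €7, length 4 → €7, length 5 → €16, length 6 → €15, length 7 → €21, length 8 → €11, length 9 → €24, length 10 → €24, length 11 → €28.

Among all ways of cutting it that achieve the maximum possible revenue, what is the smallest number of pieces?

Build r[k] bottom-up: r[k] = max over allowed piece i of (p[i] + r[k−i]).
r[1] = 2
r[2] = max(2+2, 6+0) = 6
r[3] = max(2+6, 6+2, 7+0) = 8
r[4] = max(2+8, 6+6, 7+2, 7+0) = 12
r[5] = max(2+12, 6+8, 7+6, 7+2, 16+0) = 16
r[6] = max(2+16, 6+12, 7+8, 7+6, 16+2, 15+0) = 18
r[7] = max(2+18, 6+16, 7+12, …, 15+2, 21+0) = 22
r[8] = max(2+22, 6+18, 7+16, …, 21+2, 11+0) = 24
r[9] = max(2+24, 6+22, 7+18, …, 11+2, 24+0) = 28
r[10] = max(2+28, 6+24, 7+22, …, 24+2, 24+0) = 32
r[11] = max(2+32, 6+28, 7+24, …, 24+2, 28+0) = 34
Maximum revenue is €34.
Now minimize piece count subject to staying optimal: for each k, pieces[k] = 1 + min over i with p[i]+r[k−i]=r[k] of pieces[k−i].
pieces[8] = 3
pieces[9] = 3
pieces[10] = 2
pieces[11] = 3

3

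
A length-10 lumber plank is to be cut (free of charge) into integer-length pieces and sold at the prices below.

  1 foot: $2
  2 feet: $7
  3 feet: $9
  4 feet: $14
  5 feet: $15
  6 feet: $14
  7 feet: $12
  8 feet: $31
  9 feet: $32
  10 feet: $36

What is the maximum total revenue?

Consider every possible first cut. best[k] is the best of p[i]+best[k−i] over all sellable i≤k.
best[1] = 2
best[2] = max(2+2, 7+0) = 7
best[3] = max(2+7, 7+2, 9+0) = 9
best[4] = max(2+9, 7+7, 9+2, 14+0) = 14
best[5] = max(2+14, 7+9, 9+7, 14+2, 15+0) = 16
best[6] = max(2+16, 7+14, 9+9, 14+7, 15+2, 14+0) = 21
best[7] = max(2+21, 7+16, 9+14, …, 14+2, 12+0) = 23
best[8] = max(2+23, 7+21, 9+16, …, 12+2, 31+0) = 31
best[9] = max(2+31, 7+23, 9+21, …, 31+2, 32+0) = 33
best[10] = max(2+33, 7+31, 9+23, …, 32+2, 36+0) = 38
One optimal cutting: 8 + 2 → $31 + $7 = $38.

38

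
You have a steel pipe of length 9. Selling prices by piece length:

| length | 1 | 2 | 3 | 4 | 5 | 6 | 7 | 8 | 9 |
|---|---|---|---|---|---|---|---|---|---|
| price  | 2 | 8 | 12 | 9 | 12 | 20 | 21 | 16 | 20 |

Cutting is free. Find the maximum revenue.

36

Consider every possible first cut. r[k] is the best of p[i]+r[k−i] over all sellable i≤k.
r[1] = 2
r[2] = max(2+2, 8+0) = 8
r[3] = max(2+8, 8+2, 12+0) = 12
r[4] = max(2+12, 8+8, 12+2, 9+0) = 16
r[5] = max(2+16, 8+12, 12+8, 9+2, 12+0) = 20
r[6] = max(2+20, 8+16, 12+12, 9+8, 12+2, 20+0) = 24
r[7] = max(2+24, 8+20, 12+16, …, 20+2, 21+0) = 28
r[8] = max(2+28, 8+24, 12+20, …, 21+2, 16+0) = 32
r[9] = max(2+32, 8+28, 12+24, …, 16+2, 20+0) = 36
One optimal cutting: 3 + 2 + 2 + 2 → $12 + $8 + $8 + $8 = $36.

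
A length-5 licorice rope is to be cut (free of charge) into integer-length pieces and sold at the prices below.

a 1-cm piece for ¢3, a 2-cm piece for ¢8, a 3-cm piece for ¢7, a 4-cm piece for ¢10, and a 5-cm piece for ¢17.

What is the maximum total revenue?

Build r[k] bottom-up: r[k] = max over allowed piece i of (p[i] + r[k−i]).
r[1] = 3
r[2] = max(3+3, 8+0) = 8
r[3] = max(3+8, 8+3, 7+0) = 11
r[4] = max(3+11, 8+8, 7+3, 10+0) = 16
r[5] = max(3+16, 8+11, 7+8, 10+3, 17+0) = 19
One optimal cutting: 2 + 2 + 1 → ¢8 + ¢8 + ¢3 = ¢19.

19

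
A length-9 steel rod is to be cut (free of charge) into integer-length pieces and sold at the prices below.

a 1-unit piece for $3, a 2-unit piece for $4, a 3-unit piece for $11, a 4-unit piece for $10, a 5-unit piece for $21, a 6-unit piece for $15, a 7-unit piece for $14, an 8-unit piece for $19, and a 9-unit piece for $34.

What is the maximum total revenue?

Build r[k] bottom-up: r[k] = max over allowed piece i of (p[i] + r[k−i]).
r[1] = 3
r[2] = 6  (first piece 1, then r[1]=3)
r[3] = 11
r[4] = 14  (first piece 1, then r[3]=11)
r[5] = 21
r[6] = 24  (first piece 1, then r[5]=21)
r[7] = 27  (first piece 1, then r[6]=24)
r[8] = 32  (first piece 3, then r[5]=21)
r[9] = 35  (first piece 1, then r[8]=32)
One optimal cutting: 5 + 3 + 1 → $21 + $11 + $3 = $35.

35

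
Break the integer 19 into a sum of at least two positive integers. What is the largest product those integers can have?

Let m[k] be the best product for length k (with at least one cut). For each first piece i, the rest contributes max(k−i, m[k−i]).
m[2] = 1*max(1,0) = 1*1 = 1
m[3] = max(1*2, 2*1) = 2
m[4] = max(1*3, 2*2, 3*1) = 4
m[5] = max(1*4, 2*3, 3*2, 4*1) = 6
m[6] = max(1*6, 2*4, 3*3, 4*2, 5*1) = 9
m[7] = max(1*9, 2*6, 3*4, 4*3, 5*2, 6*1) = 12
m[8] = max(1*12, 2*9, 3*6, …, 6*2, 7*1) = 18
m[9] = max(1*18, 2*12, 3*9, …, 7*2, 8*1) = 27
m[10] = max(1*27, 2*18, 3*12, …, 8*2, 9*1) = 36
m[11] = max(1*36, 2*27, 3*18, …, 9*2, 10*1) = 54
m[12] = max(1*54, 2*36, 3*27, …, 10*2, 11*1) = 81
m[13] = max(1*81, 2*54, 3*36, …, 11*2, 12*1) = 108
m[14] = max(1*108, 2*81, 3*54, …, 12*2, 13*1) = 162
m[15] = max(1*162, 2*108, 3*81, …, 13*2, 14*1) = 243
m[16] = max(1*243, 2*162, 3*108, …, 14*2, 15*1) = 324
m[17] = max(1*324, 2*243, 3*162, …, 15*2, 16*1) = 486
m[18] = max(1*486, 2*324, 3*243, …, 16*2, 17*1) = 729
m[19] = max(1*729, 2*486, 3*324, …, 17*2, 18*1) = 972
One optimal split: 3 + 3 + 3 + 3 + 3 + 2 + 2; product 3*3*3*3*3*2*2 = 972.

972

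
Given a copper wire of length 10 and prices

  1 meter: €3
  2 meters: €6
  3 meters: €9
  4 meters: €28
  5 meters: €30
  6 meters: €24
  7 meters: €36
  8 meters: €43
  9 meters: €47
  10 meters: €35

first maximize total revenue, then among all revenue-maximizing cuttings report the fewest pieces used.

3

Let r[k] be the best obtainable value from length k. For each k, try every first piece i and keep the best of price[i] + r[k−i].
r[1] = 3
r[2] = 6  (first piece 1, then r[1]=3)
r[3] = 9  (first piece 1, then r[2]=6)
r[4] = 28
r[5] = 31  (first piece 1, then r[4]=28)
r[6] = 34  (first piece 1, then r[5]=31)
r[7] = 37  (first piece 1, then r[6]=34)
r[8] = 56  (first piece 4, then r[4]=28)
r[9] = 59  (first piece 1, then r[8]=56)
r[10] = 62  (first piece 1, then r[9]=59)
Maximum revenue is €62.
Now minimize piece count subject to staying optimal: for each k, pieces[k] = 1 + min over i with p[i]+r[k−i]=r[k] of pieces[k−i].
pieces[7] = 2
pieces[8] = 2
pieces[9] = 3
pieces[10] = 3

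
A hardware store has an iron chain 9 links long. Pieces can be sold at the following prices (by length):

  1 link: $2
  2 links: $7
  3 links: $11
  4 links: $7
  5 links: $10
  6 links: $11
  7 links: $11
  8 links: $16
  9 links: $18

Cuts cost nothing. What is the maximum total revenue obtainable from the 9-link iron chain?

Consider every possible first cut. r[k] is the best of p[i]+r[k−i] over all sellable i≤k.
r[1] = 2
r[2] = max(2+2, 7+0) = 7
r[3] = max(2+7, 7+2, 11+0) = 11
r[4] = max(2+11, 7+7, 11+2, 7+0) = 14
r[5] = max(2+14, 7+11, 11+7, 7+2, 10+0) = 18
r[6] = max(2+18, 7+14, 11+11, 7+7, 10+2, 11+0) = 22
r[7] = max(2+22, 7+18, 11+14, …, 11+2, 11+0) = 25
r[8] = max(2+25, 7+22, 11+18, …, 11+2, 16+0) = 29
r[9] = max(2+29, 7+25, 11+22, …, 16+2, 18+0) = 33
One optimal cutting: 3 + 3 + 3 → $11 + $11 + $11 = $33.

33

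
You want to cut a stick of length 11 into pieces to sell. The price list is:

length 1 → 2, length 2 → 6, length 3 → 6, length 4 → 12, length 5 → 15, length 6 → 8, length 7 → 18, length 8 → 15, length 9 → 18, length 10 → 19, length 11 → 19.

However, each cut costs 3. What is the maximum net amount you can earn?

27

Consider every possible first cut. v[k] is the best of p[i]+v[k−i] over all sellable i≤k, charging 3 whenever i<k.
v[1] = 2
v[2] = max(2+2-3, 6+0) = 6
v[3] = max(2+6-3, 6+2-3, 6+0) = 6
v[4] = max(2+6-3, 6+6-3, 6+2-3, 12+0) = 12
v[5] = max(2+12-3, 6+6-3, 6+6-3, 12+2-3, 15+0) = 15
v[6] = max(2+15-3, 6+12-3, 6+6-3, 12+6-3, 15+2-3, 8+0) = 15
v[7] = max(2+15-3, 6+15-3, 6+12-3, …, 8+2-3, 18+0) = 18
v[8] = max(2+18-3, 6+15-3, 6+15-3, …, 18+2-3, 15+0) = 21
v[9] = max(2+21-3, 6+18-3, 6+15-3, …, 15+2-3, 18+0) = 24
v[10] = max(2+24-3, 6+21-3, 6+18-3, …, 18+2-3, 19+0) = 27
v[11] = max(2+27-3, 6+24-3, 6+21-3, …, 19+2-3, 19+0) = 27
One optimal plan: pieces 5 + 4 + 2 (2 cuts) → 33 − 6 = 27.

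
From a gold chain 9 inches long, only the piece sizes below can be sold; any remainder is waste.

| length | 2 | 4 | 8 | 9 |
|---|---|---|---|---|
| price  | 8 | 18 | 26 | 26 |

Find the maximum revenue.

Build best[k] bottom-up: best[k] = max over allowed piece i of (p[i] + best[k−i]).
best[1] = 0
best[2] = 8
best[3] = 8
best[4] = 18
best[5] = 18
best[6] = 26  (first piece 2, then best[4]=18)
best[7] = 26
best[8] = 36  (first piece 4, then best[4]=18)
best[9] = 36
One optimal cutting: pieces 4 + 4 with 1 inch of scrap → $36.

36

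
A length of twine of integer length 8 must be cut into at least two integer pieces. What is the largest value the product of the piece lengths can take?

18

Let m[k] be the best product for length k (with at least one cut). For each first piece i, the rest contributes max(k−i, m[k−i]).
m[2] = 1*max(1,0) = 1*1 = 1
m[3] = max(1*2, 2*1) = 2
m[4] = max(1*3, 2*2, 3*1) = 4
m[5] = max(1*4, 2*3, 3*2, 4*1) = 6
m[6] = max(1*6, 2*4, 3*3, 4*2, 5*1) = 9
m[7] = max(1*9, 2*6, 3*4, 4*3, 5*2, 6*1) = 12
m[8] = max(1*12, 2*9, 3*6, …, 6*2, 7*1) = 18
One optimal split: 3 + 3 + 2; product 3*3*2 = 18.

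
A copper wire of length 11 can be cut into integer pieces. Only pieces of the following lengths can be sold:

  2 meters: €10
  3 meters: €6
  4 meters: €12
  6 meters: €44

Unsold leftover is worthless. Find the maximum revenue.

Consider every possible first cut. best[k] is the best of p[i]+best[k−i] over all sellable i≤k.
best[1] = 0
best[2] = 10
best[3] = max(10+0, 6+0) = 10
best[4] = max(10+10, 6+0, 12+0) = 20
best[5] = max(10+10, 6+10, 12+0) = 20
best[6] = max(10+20, 6+10, 12+10, 44+0) = 44
best[7] = max(10+20, 6+20, 12+10, 44+0) = 44
best[8] = max(10+44, 6+20, 12+20, 44+10) = 54
best[9] = max(10+44, 6+44, 12+20, 44+10) = 54
best[10] = max(10+54, 6+44, 12+44, 44+20) = 64
best[11] = max(10+54, 6+54, 12+44, 44+20) = 64
One optimal cutting: pieces 6 + 2 + 2 with 1 meter of scrap → €64.

64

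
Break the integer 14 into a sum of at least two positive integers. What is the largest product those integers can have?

162

Define f[k] = max over 1≤i<k of i · max(k−i, f[k−i]); the inner max lets the remainder stay uncut if that's better.
f[2] = 1×max(1,0) = 1×1 = 1
f[3] = max(1×2, 2×1) = 2
f[4] = max(1×3, 2×2, 3×1) = 4
f[5] = max(1×4, 2×3, 3×2, 4×1) = 6
f[6] = max(1×6, 2×4, 3×3, 4×2, 5×1) = 9
f[7] = max(1×9, 2×6, 3×4, 4×3, 5×2, 6×1) = 12
f[8] = max(1×12, 2×9, 3×6, …, 6×2, 7×1) = 18
f[9] = max(1×18, 2×12, 3×9, …, 7×2, 8×1) = 27
f[10] = max(1×27, 2×18, 3×12, …, 8×2, 9×1) = 36
f[11] = max(1×36, 2×27, 3×18, …, 9×2, 10×1) = 54
f[12] = max(1×54, 2×36, 3×27, …, 10×2, 11×1) = 81
f[13] = max(1×81, 2×54, 3×36, …, 11×2, 12×1) = 108
f[14] = max(1×108, 2×81, 3×54, …, 12×2, 13×1) = 162
One optimal split: 3 + 3 + 3 + 3 + 2; product 3×3×3×3×2 = 162.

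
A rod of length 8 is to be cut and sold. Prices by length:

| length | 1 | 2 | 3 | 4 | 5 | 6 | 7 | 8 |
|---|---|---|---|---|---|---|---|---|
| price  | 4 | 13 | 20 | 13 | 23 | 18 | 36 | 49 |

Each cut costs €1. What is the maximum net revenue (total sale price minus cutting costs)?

51

Build net[k] bottom-up: net[k] = max over allowed piece i of (p[i] + net[k−i]) − 1 per cut.
net[1] = 4
net[2] = max(4+4-1, 13+0) = 13
net[3] = max(4+13-1, 13+4-1, 20+0) = 20
net[4] = max(4+20-1, 13+13-1, 20+4-1, 13+0) = 25
net[5] = max(4+25-1, 13+20-1, 20+13-1, 13+4-1, 23+0) = 32
net[6] = max(4+32-1, 13+25-1, 20+20-1, 13+13-1, 23+4-1, 18+0) = 39
net[7] = max(4+39-1, 13+32-1, 20+25-1, …, 18+4-1, 36+0) = 44
net[8] = max(4+44-1, 13+39-1, 20+32-1, …, 36+4-1, 49+0) = 51
One optimal plan: pieces 3 + 3 + 2 (2 cuts) → €53 − €2 = €51.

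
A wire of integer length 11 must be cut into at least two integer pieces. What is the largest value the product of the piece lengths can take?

54

Let f[k] be the best product for length k (with at least one cut). For each first piece i, the rest contributes max(k−i, f[k−i]).
Small cases: f[2]=1, f[3]=2, f[4]=4, f[5]=6.
f[6] = max(1×6, 2×4, 3×3, 4×2, 5×1) = 9
f[7] = max(1×9, 2×6, 3×4, 4×3, 5×2, 6×1) = 12
f[8] = max(1×12, 2×9, 3×6, …, 6×2, 7×1) = 18
f[9] = max(1×18, 2×12, 3×9, …, 7×2, 8×1) = 27
f[10] = max(1×27, 2×18, 3×12, …, 8×2, 9×1) = 36
f[11] = max(1×36, 2×27, 3×18, …, 9×2, 10×1) = 54
One optimal split: 3 + 3 + 3 + 2; product 3×3×3×2 = 54.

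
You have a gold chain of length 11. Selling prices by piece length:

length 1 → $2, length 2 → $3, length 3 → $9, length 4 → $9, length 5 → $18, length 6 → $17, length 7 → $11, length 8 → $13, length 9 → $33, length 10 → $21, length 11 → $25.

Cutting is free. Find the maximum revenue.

Consider every possible first cut. R[k] is the best of p[i]+R[k−i] over all sellable i≤k.
R[1] = 2
R[2] = max(2+2, 3+0) = 4
R[3] = max(2+4, 3+2, 9+0) = 9
R[4] = max(2+9, 3+4, 9+2, 9+0) = 11
R[5] = max(2+11, 3+9, 9+4, 9+2, 18+0) = 18
R[6] = max(2+18, 3+11, 9+9, 9+4, 18+2, 17+0) = 20
R[7] = max(2+20, 3+18, 9+11, …, 17+2, 11+0) = 22
R[8] = max(2+22, 3+20, 9+18, …, 11+2, 13+0) = 27
R[9] = max(2+27, 3+22, 9+20, …, 13+2, 33+0) = 33
R[10] = max(2+33, 3+27, 9+22, …, 33+2, 21+0) = 36
R[11] = max(2+36, 3+33, 9+27, …, 21+2, 25+0) = 38
One optimal cutting: 5 + 5 + 1 → $18 + $18 + $2 = $38.

38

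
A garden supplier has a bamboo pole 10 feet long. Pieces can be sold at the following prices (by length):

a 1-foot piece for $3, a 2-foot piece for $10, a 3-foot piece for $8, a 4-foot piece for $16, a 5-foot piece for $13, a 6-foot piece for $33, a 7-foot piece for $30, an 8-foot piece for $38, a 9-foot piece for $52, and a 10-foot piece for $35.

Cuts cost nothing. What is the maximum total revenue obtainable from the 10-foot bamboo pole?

Let v[k] be the best obtainable value from length k. For each k, try every first piece i and keep the best of price[i] + v[k−i].
v[1] = 3
v[2] = max(3+3, 10+0) = 10
v[3] = max(3+10, 10+3, 8+0) = 13
v[4] = max(3+13, 10+10, 8+3, 16+0) = 20
v[5] = max(3+20, 10+13, 8+10, 16+3, 13+0) = 23
v[6] = max(3+23, 10+20, 8+13, 16+10, 13+3, 33+0) = 33
v[7] = max(3+33, 10+23, 8+20, …, 33+3, 30+0) = 36
v[8] = max(3+36, 10+33, 8+23, …, 30+3, 38+0) = 43
v[9] = max(3+43, 10+36, 8+33, …, 38+3, 52+0) = 52
v[10] = max(3+52, 10+43, 8+36, …, 52+3, 35+0) = 55
One optimal cutting: 9 + 1 → $52 + $3 = $55.

55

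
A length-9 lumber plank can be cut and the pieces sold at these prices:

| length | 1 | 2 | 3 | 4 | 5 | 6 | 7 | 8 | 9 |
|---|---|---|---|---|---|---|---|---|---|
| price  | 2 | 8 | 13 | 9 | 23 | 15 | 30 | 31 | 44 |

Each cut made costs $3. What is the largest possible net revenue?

44

Consider every possible first cut. net[k] is the best of p[i]+net[k−i] over all sellable i≤k, charging 3 whenever i<k.
net[1] = 2
net[2] = 8
net[3] = 13
net[4] = 13  (first piece 2, then net[2]=8)
net[5] = 23
net[6] = 23  (first piece 3, then net[3]=13)
net[7] = 30
net[8] = 33  (first piece 3, then net[5]=23)
net[9] = 44
Best is to make no cuts and sell whole for $44.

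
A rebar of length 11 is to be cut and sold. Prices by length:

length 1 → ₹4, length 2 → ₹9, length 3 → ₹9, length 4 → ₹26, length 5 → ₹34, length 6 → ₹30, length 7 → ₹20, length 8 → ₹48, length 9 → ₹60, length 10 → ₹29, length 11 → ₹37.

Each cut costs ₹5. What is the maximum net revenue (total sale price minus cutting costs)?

Let net[k] be the best obtainable value from length k. For each k, try every first piece i and keep the best of price[i] + net[k−i] minus the 5 cut fee when i<k.
net[1] = 4
net[2] = 9
net[3] = 9
net[4] = 26
net[5] = 34
net[6] = 33  (first piece 1, then net[5]=34)
net[7] = 38  (first piece 2, then net[5]=34)
net[8] = 48
net[9] = 60
net[10] = 63  (first piece 5, then net[5]=34)
net[11] = 64  (first piece 2, then net[9]=60)
One optimal plan: pieces 9 + 2 (1 cut) → ₹69 − ₹5 = ₹64.

64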